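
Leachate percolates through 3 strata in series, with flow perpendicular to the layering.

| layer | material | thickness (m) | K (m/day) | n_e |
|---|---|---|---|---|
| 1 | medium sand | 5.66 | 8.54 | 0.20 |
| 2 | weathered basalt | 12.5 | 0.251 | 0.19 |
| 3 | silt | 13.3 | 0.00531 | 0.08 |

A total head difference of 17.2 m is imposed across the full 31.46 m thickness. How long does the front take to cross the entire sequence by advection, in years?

With flow normal to the layers, continuity requires the same specific discharge q through every layer.
Σ(b_i/K_i) = 5.66/8.54 + 12.5/0.251 + 13.3/0.00531 = 2555 d.
q = Δh / Σ(b_i/K_i) = 17.2 / 2555 = 0.006731 m/day.
In each layer the seepage velocity is v_i = q/n_i, so the layer transit time is t_i = b_i·n_i / q:
  layer 1 (medium sand): t_1 = 5.66 × 0.20 / 0.006731 = 168.2 d
  layer 2 (weathered basalt): t_2 = 12.5 × 0.19 / 0.006731 = 352.8 d
  layer 3 (silt): t_3 = 13.3 × 0.08 / 0.006731 = 158.1 d
Total t = Σ t_i = 679.1 days = 1.859 years.

1.86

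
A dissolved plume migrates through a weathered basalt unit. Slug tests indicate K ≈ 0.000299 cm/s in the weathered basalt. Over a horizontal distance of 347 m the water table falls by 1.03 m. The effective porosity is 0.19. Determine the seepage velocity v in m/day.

Convert K: 0.000299 cm/s × 864 = 0.2583 m/day.
Hydraulic gradient i = Δh / L = 1.03 / 347 = 0.002968.
Darcy flux q = K · i = 0.2583 × 0.002968 = 0.0007668 m/day.
Seepage velocity v = q / n_e = 0.0007668 / 0.19 = 0.004036 m/day.

0.00404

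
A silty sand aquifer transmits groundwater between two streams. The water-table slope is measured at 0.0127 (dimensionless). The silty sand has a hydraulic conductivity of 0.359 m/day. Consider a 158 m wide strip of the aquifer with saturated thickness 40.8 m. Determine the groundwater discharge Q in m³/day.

Cross-sectional area A = 158 × 40.8 = 6446 m².
Hydraulic gradient i = 0.0127.
Darcy's law: Q = K · A · i = 0.3590 × 6446 × 0.01270 = 29.39 m³/day.

29.4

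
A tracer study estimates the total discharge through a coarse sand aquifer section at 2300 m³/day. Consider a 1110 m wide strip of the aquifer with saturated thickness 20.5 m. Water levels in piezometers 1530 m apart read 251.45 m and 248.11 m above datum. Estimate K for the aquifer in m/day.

46.3

Cross-sectional area A = 1110 × 20.5 = 22755 m².
Hydraulic gradient i = (251.45 − 248.11) / 1530 = 3.34 / 1530 = 0.002183.
From Q = K·A·i, K = Q / (A·i) = 2300 / (22755 × 0.002183) = 46.30 m/day.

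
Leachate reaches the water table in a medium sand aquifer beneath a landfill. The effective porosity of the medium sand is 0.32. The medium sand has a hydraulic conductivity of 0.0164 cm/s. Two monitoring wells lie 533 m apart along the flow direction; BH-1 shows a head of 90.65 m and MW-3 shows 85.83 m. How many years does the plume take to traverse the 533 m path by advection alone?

3.64

Convert K: 0.0164 cm/s × 864 = 14.17 m/day.
Hydraulic gradient i = (90.65 − 85.83) / 533 = 4.82 / 533 = 0.009043.
Darcy flux q = K · i = 14.17 × 0.009043 = 0.1281 m/day.
Seepage velocity v = q / n_e = 0.1281 / 0.32 = 0.4004 m/day.
Travel time t = L / v = 533 / 0.4004 = 1331 days = 3.644 years.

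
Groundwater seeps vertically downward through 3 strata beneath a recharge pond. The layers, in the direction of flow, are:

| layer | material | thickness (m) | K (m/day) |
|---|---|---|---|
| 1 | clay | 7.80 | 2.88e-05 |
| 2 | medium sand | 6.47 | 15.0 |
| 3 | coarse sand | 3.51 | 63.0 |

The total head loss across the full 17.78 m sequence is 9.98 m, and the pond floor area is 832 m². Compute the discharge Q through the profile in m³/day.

Flow is perpendicular to layering, so the layers act in series and the equivalent K is the thickness-weighted harmonic mean.
Total thickness L = 7.80 + 6.47 + 3.51 = 17.78 m.
Σ(b_i/K_i) = 7.80/2.88e-05 + 6.47/15.0 + 3.51/63.0 = 2.708e+05 d.
K_eq = L / Σ(b_i/K_i) = 17.78 / 2.708e+05 = 6.565e-05 m/day.
Q = K_eq · A · (Δh/L) = 6.565e-05 × 832 × (9.98/17.78) = 0.03066 m³/day.

0.0307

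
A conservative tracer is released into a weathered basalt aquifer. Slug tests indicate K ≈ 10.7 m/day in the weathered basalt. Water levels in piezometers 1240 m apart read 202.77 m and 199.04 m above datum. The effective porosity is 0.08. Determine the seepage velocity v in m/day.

0.402

Hydraulic gradient i = (202.77 − 199.04) / 1240 = 3.73 / 1240 = 0.003008.
Darcy flux q = K · i = 10.70 × 0.003008 = 0.03219 m/day.
Seepage velocity v = q / n_e = 0.03219 / 0.08 = 0.4023 m/day.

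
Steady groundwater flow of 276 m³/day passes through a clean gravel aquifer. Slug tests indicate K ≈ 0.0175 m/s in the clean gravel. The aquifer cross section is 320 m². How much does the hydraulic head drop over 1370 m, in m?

Convert K: 0.0175 m/s × 86400 = 1512 m/day.
From Q = K·A·i, i = Q / (K·A) = 276 / (1512 × 320.0) = 0.0005704.
Head loss Δh = i · L = 0.0005704 × 1370 = 0.7815 m.

0.781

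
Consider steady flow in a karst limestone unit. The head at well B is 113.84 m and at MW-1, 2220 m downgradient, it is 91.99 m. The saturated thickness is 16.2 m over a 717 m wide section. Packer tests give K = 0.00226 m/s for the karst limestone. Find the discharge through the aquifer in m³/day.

Convert K: 0.00226 m/s × 86400 = 195.3 m/day.
Cross-sectional area A = 717 × 16.2 = 11615 m².
Hydraulic gradient i = (113.84 − 91.99) / 2220 = 21.85 / 2220 = 0.009842.
Darcy's law: Q = K · A · i = 195.3 × 11615 × 0.009842 = 22323 m³/day.

22300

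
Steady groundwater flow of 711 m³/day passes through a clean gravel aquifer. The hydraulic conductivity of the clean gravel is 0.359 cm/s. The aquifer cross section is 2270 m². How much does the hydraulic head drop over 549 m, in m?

Convert K: 0.359 cm/s × 864 = 310.2 m/day.
From Q = K·A·i, i = Q / (K·A) = 711 / (310.2 × 2270) = 0.001010.
Head loss Δh = i · L = 0.001010 × 549 = 0.5544 m.

0.554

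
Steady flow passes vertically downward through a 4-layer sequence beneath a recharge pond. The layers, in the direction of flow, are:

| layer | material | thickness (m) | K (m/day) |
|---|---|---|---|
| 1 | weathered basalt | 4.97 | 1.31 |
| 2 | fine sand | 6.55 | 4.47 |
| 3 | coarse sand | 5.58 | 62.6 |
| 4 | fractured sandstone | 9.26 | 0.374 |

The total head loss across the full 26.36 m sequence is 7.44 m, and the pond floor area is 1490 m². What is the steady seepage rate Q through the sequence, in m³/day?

Flow is perpendicular to layering, so the layers act in series and the equivalent K is the thickness-weighted harmonic mean.
Total thickness L = 4.97 + 6.55 + 5.58 + 9.26 = 26.36 m.
Σ(b_i/K_i) = 4.97/1.31 + 6.55/4.47 + 5.58/62.6 + 9.26/0.374 = 30.11 d.
K_eq = L / Σ(b_i/K_i) = 26.36 / 30.11 = 0.8755 m/day.
Q = K_eq · A · (Δh/L) = 0.8755 × 1490 × (7.44/26.36) = 368.2 m³/day.

368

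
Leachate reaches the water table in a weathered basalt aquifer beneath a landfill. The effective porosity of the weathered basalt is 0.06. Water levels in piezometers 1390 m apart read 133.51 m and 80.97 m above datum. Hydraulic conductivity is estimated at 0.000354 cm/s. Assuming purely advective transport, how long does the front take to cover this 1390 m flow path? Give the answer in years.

Convert K: 0.000354 cm/s × 864 = 0.3059 m/day.
Hydraulic gradient i = (133.51 − 80.97) / 1390 = 52.54 / 1390 = 0.03780.
Darcy flux q = K · i = 0.3059 × 0.03780 = 0.01156 m/day.
Seepage velocity v = q / n_e = 0.01156 / 0.06 = 0.1927 m/day.
Travel time t = L / v = 1390 / 0.1927 = 7214 days = 19.75 years.

19.8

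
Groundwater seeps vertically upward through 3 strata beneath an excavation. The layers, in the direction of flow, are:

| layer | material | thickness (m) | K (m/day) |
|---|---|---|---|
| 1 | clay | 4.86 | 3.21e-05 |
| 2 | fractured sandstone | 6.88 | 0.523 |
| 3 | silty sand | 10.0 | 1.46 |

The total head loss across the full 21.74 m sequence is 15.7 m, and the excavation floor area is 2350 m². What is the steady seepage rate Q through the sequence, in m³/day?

0.244

Flow is perpendicular to layering, so the layers act in series and the equivalent K is the thickness-weighted harmonic mean.
Total thickness L = 4.86 + 6.88 + 10.0 = 21.74 m.
Σ(b_i/K_i) = 4.86/3.21e-05 + 6.88/0.523 + 10.0/1.46 = 1.514e+05 d.
K_eq = L / Σ(b_i/K_i) = 21.74 / 1.514e+05 = 0.0001436 m/day.
Q = K_eq · A · (Δh/L) = 0.0001436 × 2350 × (15.7/21.74) = 0.2437 m³/day.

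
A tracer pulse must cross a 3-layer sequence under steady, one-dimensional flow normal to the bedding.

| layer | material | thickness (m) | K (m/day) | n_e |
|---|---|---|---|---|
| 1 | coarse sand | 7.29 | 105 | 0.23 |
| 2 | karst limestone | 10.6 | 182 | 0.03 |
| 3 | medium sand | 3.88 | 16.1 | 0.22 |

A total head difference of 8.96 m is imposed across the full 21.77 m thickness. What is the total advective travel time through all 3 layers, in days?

0.117

With flow normal to the layers, continuity requires the same specific discharge q through every layer.
Σ(b_i/K_i) = 7.29/105 + 10.6/182 + 3.88/16.1 = 0.3687 d.
q = Δh / Σ(b_i/K_i) = 8.96 / 0.3687 = 24.30 m/day.
In each layer the seepage velocity is v_i = q/n_i, so the layer transit time is t_i = b_i·n_i / q:
  layer 1 (coarse sand): t_1 = 7.29 × 0.23 / 24.30 = 0.06899 d
  layer 2 (karst limestone): t_2 = 10.6 × 0.03 / 24.30 = 0.01308 d
  layer 3 (medium sand): t_3 = 3.88 × 0.22 / 24.30 = 0.03512 d
Total t = Σ t_i = 0.1172 days.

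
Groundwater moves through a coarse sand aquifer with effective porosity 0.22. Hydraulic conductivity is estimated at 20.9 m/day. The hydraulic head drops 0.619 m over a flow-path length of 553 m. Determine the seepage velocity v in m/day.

0.106

Hydraulic gradient i = Δh / L = 0.619 / 553 = 0.001119.
Darcy flux q = K · i = 20.90 × 0.001119 = 0.02339 m/day.
Seepage velocity v = q / n_e = 0.02339 / 0.22 = 0.1063 m/day.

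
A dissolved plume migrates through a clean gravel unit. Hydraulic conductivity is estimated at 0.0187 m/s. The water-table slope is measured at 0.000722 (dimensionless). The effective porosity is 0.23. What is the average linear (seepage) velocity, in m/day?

Convert K: 0.0187 m/s × 86400 = 1616 m/day.
Hydraulic gradient i = 0.000722.
Darcy flux q = K · i = 1616 × 0.0007220 = 1.167 m/day.
Seepage velocity v = q / n_e = 1.167 / 0.23 = 5.072 m/day.

5.07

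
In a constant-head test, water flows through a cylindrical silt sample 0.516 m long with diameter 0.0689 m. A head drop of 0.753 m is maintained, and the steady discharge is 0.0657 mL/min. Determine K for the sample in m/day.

Cross-sectional area A = π·(d/2)² = π × (0.0689/2)² = 0.003728 m².
Convert discharge: 0.0657 mL/min = 1.095e-09 m³/s.
Darcy's law rearranged: K = Q·L / (A·Δh) = 1.095e-09 × 0.516 / (0.003728 × 0.753) = 2.013e-07 m/s = 0.01739 m/day.

0.0174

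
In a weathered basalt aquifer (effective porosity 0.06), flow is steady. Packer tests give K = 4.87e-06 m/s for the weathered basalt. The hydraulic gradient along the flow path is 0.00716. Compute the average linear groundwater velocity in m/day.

Convert K: 4.87e-06 m/s × 86400 = 0.4208 m/day.
Hydraulic gradient i = 0.00716.
Darcy flux q = K · i = 0.4208 × 0.007160 = 0.003013 m/day.
Seepage velocity v = q / n_e = 0.003013 / 0.06 = 0.05021 m/day.

0.0502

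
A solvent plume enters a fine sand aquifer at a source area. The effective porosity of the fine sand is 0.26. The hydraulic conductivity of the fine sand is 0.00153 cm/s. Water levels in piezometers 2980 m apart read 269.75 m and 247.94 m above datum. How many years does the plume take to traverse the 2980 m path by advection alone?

219

Convert K: 0.00153 cm/s × 864 = 1.322 m/day.
Hydraulic gradient i = (269.75 − 247.94) / 2980 = 21.81 / 2980 = 0.007319.
Darcy flux q = K · i = 1.322 × 0.007319 = 0.009675 m/day.
Seepage velocity v = q / n_e = 0.009675 / 0.26 = 0.03721 m/day.
Travel time t = L / v = 2980 / 0.03721 = 80084 days = 219.3 years.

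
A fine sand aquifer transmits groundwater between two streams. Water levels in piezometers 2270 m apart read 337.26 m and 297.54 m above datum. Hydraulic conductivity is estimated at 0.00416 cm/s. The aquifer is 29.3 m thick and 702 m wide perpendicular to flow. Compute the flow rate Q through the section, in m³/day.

Convert K: 0.00416 cm/s × 864 = 3.594 m/day.
Cross-sectional area A = 702 × 29.3 = 20569 m².
Hydraulic gradient i = (337.26 − 297.54) / 2270 = 39.72 / 2270 = 0.01750.
Darcy's law: Q = K · A · i = 3.594 × 20569 × 0.01750 = 1294 m³/day.

1290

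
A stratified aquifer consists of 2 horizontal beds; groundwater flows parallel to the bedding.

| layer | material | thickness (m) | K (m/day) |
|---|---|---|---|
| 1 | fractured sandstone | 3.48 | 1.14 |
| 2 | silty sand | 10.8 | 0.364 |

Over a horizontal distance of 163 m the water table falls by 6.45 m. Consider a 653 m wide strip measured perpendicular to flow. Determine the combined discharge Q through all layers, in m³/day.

Flow is parallel to layering, so each bed carries its own Darcy discharge and the transmissivities add.
Σ(K_i·b_i) = 1.14×3.48 + 0.364×10.8 = 7.898 m²/day.
Hydraulic gradient i = Δh / L = 6.45 / 163 = 0.03957.
Q = Σ(K_i·b_i) · W · i = 7.898 × 653 × 0.03957 = 204.1 m³/day.

204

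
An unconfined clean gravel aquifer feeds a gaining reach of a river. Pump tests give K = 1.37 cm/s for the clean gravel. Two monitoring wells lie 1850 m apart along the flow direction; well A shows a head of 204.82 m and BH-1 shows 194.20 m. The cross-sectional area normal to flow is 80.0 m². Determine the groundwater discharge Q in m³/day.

Convert K: 1.37 cm/s × 864 = 1184 m/day.
Hydraulic gradient i = (204.82 − 194.20) / 1850 = 10.62 / 1850 = 0.005741.
Darcy's law: Q = K · A · i = 1184 × 80.00 × 0.005741 = 543.6 m³/day.

544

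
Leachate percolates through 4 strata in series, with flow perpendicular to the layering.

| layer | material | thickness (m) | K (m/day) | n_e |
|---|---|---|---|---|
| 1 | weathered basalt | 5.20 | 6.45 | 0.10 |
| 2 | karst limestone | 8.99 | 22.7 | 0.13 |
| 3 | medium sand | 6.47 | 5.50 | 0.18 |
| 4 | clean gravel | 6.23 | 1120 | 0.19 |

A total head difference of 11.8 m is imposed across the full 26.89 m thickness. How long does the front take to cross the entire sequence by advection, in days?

With flow normal to the layers, continuity requires the same specific discharge q through every layer.
Σ(b_i/K_i) = 5.20/6.45 + 8.99/22.7 + 6.47/5.50 + 6.23/1120 = 2.384 d.
q = Δh / Σ(b_i/K_i) = 11.8 / 2.384 = 4.949 m/day.
In each layer the seepage velocity is v_i = q/n_i, so the layer transit time is t_i = b_i·n_i / q:
  layer 1 (weathered basalt): t_1 = 5.20 × 0.10 / 4.949 = 0.1051 d
  layer 2 (karst limestone): t_2 = 8.99 × 0.13 / 4.949 = 0.2361 d
  layer 3 (medium sand): t_3 = 6.47 × 0.18 / 4.949 = 0.2353 d
  layer 4 (clean gravel): t_4 = 6.23 × 0.19 / 4.949 = 0.2392 d
Total t = Σ t_i = 0.8157 days.

0.816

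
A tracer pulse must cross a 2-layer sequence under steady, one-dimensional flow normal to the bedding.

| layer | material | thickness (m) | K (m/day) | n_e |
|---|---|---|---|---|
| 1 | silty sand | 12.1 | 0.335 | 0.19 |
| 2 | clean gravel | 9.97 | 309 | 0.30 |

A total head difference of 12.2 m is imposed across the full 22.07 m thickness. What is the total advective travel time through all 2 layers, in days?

With flow normal to the layers, continuity requires the same specific discharge q through every layer.
Σ(b_i/K_i) = 12.1/0.335 + 9.97/309 = 36.15 d.
q = Δh / Σ(b_i/K_i) = 12.2 / 36.15 = 0.3375 m/day.
In each layer the seepage velocity is v_i = q/n_i, so the layer transit time is t_i = b_i·n_i / q:
  layer 1 (silty sand): t_1 = 12.1 × 0.19 / 0.3375 = 6.813 d
  layer 2 (clean gravel): t_2 = 9.97 × 0.30 / 0.3375 = 8.863 d
Total t = Σ t_i = 15.68 days.

15.7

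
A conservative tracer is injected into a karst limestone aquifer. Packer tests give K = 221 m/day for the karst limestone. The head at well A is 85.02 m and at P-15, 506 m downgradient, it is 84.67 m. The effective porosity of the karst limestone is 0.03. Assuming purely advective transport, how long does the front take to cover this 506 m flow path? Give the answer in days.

99.3

Hydraulic gradient i = (85.02 − 84.67) / 506 = 0.35 / 506 = 0.0006917.
Darcy flux q = K · i = 221.0 × 0.0006917 = 0.1529 m/day.
Seepage velocity v = q / n_e = 0.1529 / 0.03 = 5.096 m/day.
Travel time t = L / v = 506 / 5.096 = 99.30 days.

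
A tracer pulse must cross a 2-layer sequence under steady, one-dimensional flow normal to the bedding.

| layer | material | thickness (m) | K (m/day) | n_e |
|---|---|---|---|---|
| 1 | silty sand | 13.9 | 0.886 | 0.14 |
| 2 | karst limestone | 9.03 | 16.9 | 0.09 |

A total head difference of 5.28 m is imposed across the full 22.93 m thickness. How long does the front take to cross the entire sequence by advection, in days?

8.48

With flow normal to the layers, continuity requires the same specific discharge q through every layer.
Σ(b_i/K_i) = 13.9/0.886 + 9.03/16.9 = 16.22 d.
q = Δh / Σ(b_i/K_i) = 5.28 / 16.22 = 0.3255 m/day.
In each layer the seepage velocity is v_i = q/n_i, so the layer transit time is t_i = b_i·n_i / q:
  layer 1 (silty sand): t_1 = 13.9 × 0.14 / 0.3255 = 5.979 d
  layer 2 (karst limestone): t_2 = 9.03 × 0.09 / 0.3255 = 2.497 d
Total t = Σ t_i = 8.476 days.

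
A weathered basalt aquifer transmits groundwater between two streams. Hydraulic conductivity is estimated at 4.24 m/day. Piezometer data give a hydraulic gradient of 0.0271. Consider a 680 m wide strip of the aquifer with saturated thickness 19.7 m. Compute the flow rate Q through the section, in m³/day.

Cross-sectional area A = 680 × 19.7 = 13396 m².
Hydraulic gradient i = 0.0271.
Darcy's law: Q = K · A · i = 4.240 × 13396 × 0.02710 = 1539 m³/day.

1540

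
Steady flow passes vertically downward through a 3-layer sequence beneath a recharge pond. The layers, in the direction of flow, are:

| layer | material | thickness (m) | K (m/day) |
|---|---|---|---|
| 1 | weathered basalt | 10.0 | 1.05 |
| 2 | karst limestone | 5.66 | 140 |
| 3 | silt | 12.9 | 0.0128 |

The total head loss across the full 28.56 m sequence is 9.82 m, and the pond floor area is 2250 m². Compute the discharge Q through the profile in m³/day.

Flow is perpendicular to layering, so the layers act in series and the equivalent K is the thickness-weighted harmonic mean.
Total thickness L = 10.0 + 5.66 + 12.9 = 28.56 m.
Σ(b_i/K_i) = 10.0/1.05 + 5.66/140 + 12.9/0.0128 = 1017 d.
K_eq = L / Σ(b_i/K_i) = 28.56 / 1017 = 0.02807 m/day.
Q = K_eq · A · (Δh/L) = 0.02807 × 2250 × (9.82/28.56) = 21.72 m³/day.

21.7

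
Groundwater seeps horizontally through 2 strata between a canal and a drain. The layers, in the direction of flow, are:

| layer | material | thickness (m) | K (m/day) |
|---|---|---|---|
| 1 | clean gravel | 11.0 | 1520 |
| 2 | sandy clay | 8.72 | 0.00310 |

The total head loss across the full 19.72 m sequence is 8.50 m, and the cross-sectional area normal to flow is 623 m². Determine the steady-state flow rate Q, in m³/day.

1.88

Flow is perpendicular to layering, so the layers act in series and the equivalent K is the thickness-weighted harmonic mean.
Total thickness L = 11.0 + 8.72 = 19.72 m.
Σ(b_i/K_i) = 11.0/1520 + 8.72/0.00310 = 2813 d.
K_eq = L / Σ(b_i/K_i) = 19.72 / 2813 = 0.007011 m/day.
Q = K_eq · A · (Δh/L) = 0.007011 × 623 × (8.50/19.72) = 1.883 m³/day.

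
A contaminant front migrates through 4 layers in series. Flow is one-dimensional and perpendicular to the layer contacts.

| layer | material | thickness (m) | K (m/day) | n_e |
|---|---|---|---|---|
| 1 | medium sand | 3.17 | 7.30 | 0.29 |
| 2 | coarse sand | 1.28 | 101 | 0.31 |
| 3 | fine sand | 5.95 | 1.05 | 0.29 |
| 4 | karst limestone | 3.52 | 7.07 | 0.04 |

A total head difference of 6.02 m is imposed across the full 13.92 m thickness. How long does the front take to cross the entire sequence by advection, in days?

3.50

With flow normal to the layers, continuity requires the same specific discharge q through every layer.
Σ(b_i/K_i) = 3.17/7.30 + 1.28/101 + 5.95/1.05 + 3.52/7.07 = 6.611 d.
q = Δh / Σ(b_i/K_i) = 6.02 / 6.611 = 0.9105 m/day.
In each layer the seepage velocity is v_i = q/n_i, so the layer transit time is t_i = b_i·n_i / q:
  layer 1 (medium sand): t_1 = 3.17 × 0.29 / 0.9105 = 1.010 d
  layer 2 (coarse sand): t_2 = 1.28 × 0.31 / 0.9105 = 0.4358 d
  layer 3 (fine sand): t_3 = 5.95 × 0.29 / 0.9105 = 1.895 d
  layer 4 (karst limestone): t_4 = 3.52 × 0.04 / 0.9105 = 0.1546 d
Total t = Σ t_i = 3.495 days.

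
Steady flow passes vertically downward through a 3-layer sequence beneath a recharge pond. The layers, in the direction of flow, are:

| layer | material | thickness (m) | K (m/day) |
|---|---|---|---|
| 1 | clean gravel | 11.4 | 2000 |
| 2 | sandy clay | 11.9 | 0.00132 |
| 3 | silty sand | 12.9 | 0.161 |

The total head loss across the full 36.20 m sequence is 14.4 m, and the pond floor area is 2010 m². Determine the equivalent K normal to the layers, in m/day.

0.00398

Flow is perpendicular to layering, so the layers act in series and the equivalent K is the thickness-weighted harmonic mean.
Total thickness L = 11.4 + 11.9 + 12.9 = 36.20 m.
Σ(b_i/K_i) = 11.4/2000 + 11.9/0.00132 + 12.9/0.161 = 9095 d.
K_eq = L / Σ(b_i/K_i) = 36.20 / 9095 = 0.003980 m/day.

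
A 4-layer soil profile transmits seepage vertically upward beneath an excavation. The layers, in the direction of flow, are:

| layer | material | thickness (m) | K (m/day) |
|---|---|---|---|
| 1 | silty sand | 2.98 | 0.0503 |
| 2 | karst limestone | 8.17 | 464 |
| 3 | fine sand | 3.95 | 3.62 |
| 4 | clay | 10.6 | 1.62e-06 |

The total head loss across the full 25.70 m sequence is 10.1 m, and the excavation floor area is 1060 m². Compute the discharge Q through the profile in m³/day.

Flow is perpendicular to layering, so the layers act in series and the equivalent K is the thickness-weighted harmonic mean.
Total thickness L = 2.98 + 8.17 + 3.95 + 10.6 = 25.70 m.
Σ(b_i/K_i) = 2.98/0.0503 + 8.17/464 + 3.95/3.62 + 10.6/1.62e-06 = 6.543e+06 d.
K_eq = L / Σ(b_i/K_i) = 25.70 / 6.543e+06 = 3.928e-06 m/day.
Q = K_eq · A · (Δh/L) = 3.928e-06 × 1060 × (10.1/25.70) = 0.001636 m³/day.

0.00164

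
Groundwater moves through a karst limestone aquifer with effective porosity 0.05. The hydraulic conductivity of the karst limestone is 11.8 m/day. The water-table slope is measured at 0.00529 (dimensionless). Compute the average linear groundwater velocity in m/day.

1.25

Hydraulic gradient i = 0.00529.
Darcy flux q = K · i = 11.80 × 0.005290 = 0.06242 m/day.
Seepage velocity v = q / n_e = 0.06242 / 0.05 = 1.248 m/day.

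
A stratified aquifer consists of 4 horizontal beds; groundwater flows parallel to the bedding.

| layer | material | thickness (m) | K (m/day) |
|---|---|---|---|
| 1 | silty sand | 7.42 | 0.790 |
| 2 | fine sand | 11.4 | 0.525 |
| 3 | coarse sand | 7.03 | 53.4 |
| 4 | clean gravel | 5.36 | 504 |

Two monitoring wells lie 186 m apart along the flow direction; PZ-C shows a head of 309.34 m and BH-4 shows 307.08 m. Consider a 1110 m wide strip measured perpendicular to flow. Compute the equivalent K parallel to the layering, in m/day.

99.0

Flow is parallel to layering, so each bed carries its own Darcy discharge and the transmissivities add.
Σ(K_i·b_i) = 0.790×7.42 + 0.525×11.4 + 53.4×7.03 + 504×5.36 = 3089 m²/day.
Total thickness b = 31.21 m, so K_eq = Σ(K_i·b_i)/b = 98.96 m/day.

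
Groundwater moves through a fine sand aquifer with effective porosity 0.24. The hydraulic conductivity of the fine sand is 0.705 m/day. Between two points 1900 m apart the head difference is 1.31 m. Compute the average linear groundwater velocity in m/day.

0.00203

Hydraulic gradient i = Δh / L = 1.31 / 1900 = 0.0006895.
Darcy flux q = K · i = 0.7050 × 0.0006895 = 0.0004861 m/day.
Seepage velocity v = q / n_e = 0.0004861 / 0.24 = 0.002025 m/day.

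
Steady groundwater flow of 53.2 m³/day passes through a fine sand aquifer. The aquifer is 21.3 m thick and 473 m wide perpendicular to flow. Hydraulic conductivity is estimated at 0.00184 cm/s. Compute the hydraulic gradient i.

Convert K: 0.00184 cm/s × 864 = 1.590 m/day.
Cross-sectional area A = 473 × 21.3 = 10075 m².
From Q = K·A·i, i = Q / (K·A) = 53.2 / (1.590 × 10075) = 0.003322.

0.00332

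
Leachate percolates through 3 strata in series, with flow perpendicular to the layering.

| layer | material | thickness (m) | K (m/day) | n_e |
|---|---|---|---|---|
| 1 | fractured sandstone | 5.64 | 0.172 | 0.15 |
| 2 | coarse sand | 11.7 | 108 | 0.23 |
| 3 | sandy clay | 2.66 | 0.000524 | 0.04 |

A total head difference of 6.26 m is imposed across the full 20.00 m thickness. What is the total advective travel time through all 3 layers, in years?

With flow normal to the layers, continuity requires the same specific discharge q through every layer.
Σ(b_i/K_i) = 5.64/0.172 + 11.7/108 + 2.66/0.000524 = 5109 d.
q = Δh / Σ(b_i/K_i) = 6.26 / 5109 = 0.001225 m/day.
In each layer the seepage velocity is v_i = q/n_i, so the layer transit time is t_i = b_i·n_i / q:
  layer 1 (fractured sandstone): t_1 = 5.64 × 0.15 / 0.001225 = 690.5 d
  layer 2 (coarse sand): t_2 = 11.7 × 0.23 / 0.001225 = 2196 d
  layer 3 (sandy clay): t_3 = 2.66 × 0.04 / 0.001225 = 86.84 d
Total t = Σ t_i = 2974 days = 8.141 years.

8.14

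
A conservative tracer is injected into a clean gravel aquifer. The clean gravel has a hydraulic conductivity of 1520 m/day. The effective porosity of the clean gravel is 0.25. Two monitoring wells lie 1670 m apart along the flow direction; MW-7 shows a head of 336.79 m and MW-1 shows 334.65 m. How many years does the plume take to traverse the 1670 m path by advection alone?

0.587

Hydraulic gradient i = (336.79 − 334.65) / 1670 = 2.14 / 1670 = 0.001281.
Darcy flux q = K · i = 1520 × 0.001281 = 1.948 m/day.
Seepage velocity v = q / n_e = 1.948 / 0.25 = 7.791 m/day.
Travel time t = L / v = 1670 / 7.791 = 214.3 days = 0.5868 years.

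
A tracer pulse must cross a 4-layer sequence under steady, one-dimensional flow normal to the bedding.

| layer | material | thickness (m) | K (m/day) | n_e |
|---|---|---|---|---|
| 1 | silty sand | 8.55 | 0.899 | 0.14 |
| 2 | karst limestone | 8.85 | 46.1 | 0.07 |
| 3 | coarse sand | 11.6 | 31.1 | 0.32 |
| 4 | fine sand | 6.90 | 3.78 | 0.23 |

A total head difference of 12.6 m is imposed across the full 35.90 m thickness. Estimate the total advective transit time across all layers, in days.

With flow normal to the layers, continuity requires the same specific discharge q through every layer.
Σ(b_i/K_i) = 8.55/0.899 + 8.85/46.1 + 11.6/31.1 + 6.90/3.78 = 11.90 d.
q = Δh / Σ(b_i/K_i) = 12.6 / 11.90 = 1.059 m/day.
In each layer the seepage velocity is v_i = q/n_i, so the layer transit time is t_i = b_i·n_i / q:
  layer 1 (silty sand): t_1 = 8.55 × 0.14 / 1.059 = 1.131 d
  layer 2 (karst limestone): t_2 = 8.85 × 0.07 / 1.059 = 0.5851 d
  layer 3 (coarse sand): t_3 = 11.6 × 0.32 / 1.059 = 3.506 d
  layer 4 (fine sand): t_4 = 6.90 × 0.23 / 1.059 = 1.499 d
Total t = Σ t_i = 6.721 days.

6.72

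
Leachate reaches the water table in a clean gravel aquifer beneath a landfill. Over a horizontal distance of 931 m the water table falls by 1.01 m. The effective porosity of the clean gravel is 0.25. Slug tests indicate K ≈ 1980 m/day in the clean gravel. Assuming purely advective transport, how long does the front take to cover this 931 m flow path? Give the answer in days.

108

Hydraulic gradient i = Δh / L = 1.01 / 931 = 0.001085.
Darcy flux q = K · i = 1980 × 0.001085 = 2.148 m/day.
Seepage velocity v = q / n_e = 2.148 / 0.25 = 8.592 m/day.
Travel time t = L / v = 931 / 8.592 = 108.4 days.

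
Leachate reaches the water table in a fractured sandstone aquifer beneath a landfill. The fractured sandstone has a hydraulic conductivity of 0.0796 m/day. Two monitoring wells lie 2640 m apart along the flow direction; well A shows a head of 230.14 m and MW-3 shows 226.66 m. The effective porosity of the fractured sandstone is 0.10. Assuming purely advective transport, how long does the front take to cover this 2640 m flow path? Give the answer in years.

6890

Hydraulic gradient i = (230.14 − 226.66) / 2640 = 3.48 / 2640 = 0.001318.
Darcy flux q = K · i = 0.07960 × 0.001318 = 0.0001049 m/day.
Seepage velocity v = q / n_e = 0.0001049 / 0.10 = 0.001049 m/day.
Travel time t = L / v = 2640 / 0.001049 = 2.516e+06 days = 6889 years.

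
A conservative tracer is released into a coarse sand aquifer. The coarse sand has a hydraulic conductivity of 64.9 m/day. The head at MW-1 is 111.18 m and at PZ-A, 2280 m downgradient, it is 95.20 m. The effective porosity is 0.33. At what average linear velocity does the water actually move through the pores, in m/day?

Hydraulic gradient i = (111.18 − 95.20) / 2280 = 15.98 / 2280 = 0.007009.
Darcy flux q = K · i = 64.90 × 0.007009 = 0.4549 m/day.
Seepage velocity v = q / n_e = 0.4549 / 0.33 = 1.378 m/day.

1.38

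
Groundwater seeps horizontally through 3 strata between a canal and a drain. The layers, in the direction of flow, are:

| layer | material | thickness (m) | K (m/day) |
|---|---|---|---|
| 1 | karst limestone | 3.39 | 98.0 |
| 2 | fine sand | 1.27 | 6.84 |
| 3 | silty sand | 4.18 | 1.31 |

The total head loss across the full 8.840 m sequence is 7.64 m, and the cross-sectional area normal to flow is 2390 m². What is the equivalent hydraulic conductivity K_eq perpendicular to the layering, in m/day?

2.59

Flow is perpendicular to layering, so the layers act in series and the equivalent K is the thickness-weighted harmonic mean.
Total thickness L = 3.39 + 1.27 + 4.18 = 8.840 m.
Σ(b_i/K_i) = 3.39/98.0 + 1.27/6.84 + 4.18/1.31 = 3.411 d.
K_eq = L / Σ(b_i/K_i) = 8.840 / 3.411 = 2.592 m/day.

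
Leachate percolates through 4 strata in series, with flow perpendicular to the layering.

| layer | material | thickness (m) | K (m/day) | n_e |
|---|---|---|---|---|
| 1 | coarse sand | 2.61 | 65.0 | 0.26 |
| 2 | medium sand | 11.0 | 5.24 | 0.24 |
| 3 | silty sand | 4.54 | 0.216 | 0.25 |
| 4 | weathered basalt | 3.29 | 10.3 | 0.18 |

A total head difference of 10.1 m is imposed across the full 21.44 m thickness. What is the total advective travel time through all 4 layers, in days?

With flow normal to the layers, continuity requires the same specific discharge q through every layer.
Σ(b_i/K_i) = 2.61/65.0 + 11.0/5.24 + 4.54/0.216 + 3.29/10.3 = 23.48 d.
q = Δh / Σ(b_i/K_i) = 10.1 / 23.48 = 0.4302 m/day.
In each layer the seepage velocity is v_i = q/n_i, so the layer transit time is t_i = b_i·n_i / q:
  layer 1 (coarse sand): t_1 = 2.61 × 0.26 / 0.4302 = 1.577 d
  layer 2 (medium sand): t_2 = 11.0 × 0.24 / 0.4302 = 6.137 d
  layer 3 (silty sand): t_3 = 4.54 × 0.25 / 0.4302 = 2.638 d
  layer 4 (weathered basalt): t_4 = 3.29 × 0.18 / 0.4302 = 1.377 d
Total t = Σ t_i = 11.73 days.

11.7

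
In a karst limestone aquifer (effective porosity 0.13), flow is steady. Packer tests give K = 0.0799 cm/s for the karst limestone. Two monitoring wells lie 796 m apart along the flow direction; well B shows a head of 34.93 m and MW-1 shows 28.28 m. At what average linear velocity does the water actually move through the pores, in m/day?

4.44

Convert K: 0.0799 cm/s × 864 = 69.03 m/day.
Hydraulic gradient i = (34.93 − 28.28) / 796 = 6.65 / 796 = 0.008354.
Darcy flux q = K · i = 69.03 × 0.008354 = 0.5767 m/day.
Seepage velocity v = q / n_e = 0.5767 / 0.13 = 4.436 m/day.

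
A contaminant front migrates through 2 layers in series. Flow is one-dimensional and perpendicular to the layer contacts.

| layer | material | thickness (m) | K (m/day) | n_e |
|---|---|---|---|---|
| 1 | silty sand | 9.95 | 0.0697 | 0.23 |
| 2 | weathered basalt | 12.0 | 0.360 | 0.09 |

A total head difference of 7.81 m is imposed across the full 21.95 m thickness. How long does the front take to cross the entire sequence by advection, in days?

75.9

With flow normal to the layers, continuity requires the same specific discharge q through every layer.
Σ(b_i/K_i) = 9.95/0.0697 + 12.0/0.360 = 176.1 d.
q = Δh / Σ(b_i/K_i) = 7.81 / 176.1 = 0.04435 m/day.
In each layer the seepage velocity is v_i = q/n_i, so the layer transit time is t_i = b_i·n_i / q:
  layer 1 (silty sand): t_1 = 9.95 × 0.23 / 0.04435 = 51.60 d
  layer 2 (weathered basalt): t_2 = 12.0 × 0.09 / 0.04435 = 24.35 d
Total t = Σ t_i = 75.95 days.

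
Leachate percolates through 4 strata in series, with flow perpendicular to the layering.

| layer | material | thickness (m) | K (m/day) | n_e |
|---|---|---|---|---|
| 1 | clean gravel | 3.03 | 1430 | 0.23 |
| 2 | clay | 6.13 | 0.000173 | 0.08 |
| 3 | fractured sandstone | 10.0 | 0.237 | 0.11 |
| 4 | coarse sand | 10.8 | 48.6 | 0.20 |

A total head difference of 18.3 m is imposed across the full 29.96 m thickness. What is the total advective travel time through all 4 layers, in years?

23.6

With flow normal to the layers, continuity requires the same specific discharge q through every layer.
Σ(b_i/K_i) = 3.03/1430 + 6.13/0.000173 + 10.0/0.237 + 10.8/48.6 = 35476 d.
q = Δh / Σ(b_i/K_i) = 18.3 / 35476 = 0.0005158 m/day.
In each layer the seepage velocity is v_i = q/n_i, so the layer transit time is t_i = b_i·n_i / q:
  layer 1 (clean gravel): t_1 = 3.03 × 0.23 / 0.0005158 = 1351 d
  layer 2 (clay): t_2 = 6.13 × 0.08 / 0.0005158 = 950.7 d
  layer 3 (fractured sandstone): t_3 = 10.0 × 0.11 / 0.0005158 = 2132 d
  layer 4 (coarse sand): t_4 = 10.8 × 0.20 / 0.0005158 = 4187 d
Total t = Σ t_i = 8621 days = 23.60 years.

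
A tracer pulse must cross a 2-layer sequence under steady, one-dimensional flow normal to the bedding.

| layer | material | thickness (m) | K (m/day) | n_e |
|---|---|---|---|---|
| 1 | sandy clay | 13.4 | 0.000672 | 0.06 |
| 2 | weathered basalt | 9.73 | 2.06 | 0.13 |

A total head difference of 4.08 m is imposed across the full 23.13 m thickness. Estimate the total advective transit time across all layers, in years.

With flow normal to the layers, continuity requires the same specific discharge q through every layer.
Σ(b_i/K_i) = 13.4/0.000672 + 9.73/2.06 = 19945 d.
q = Δh / Σ(b_i/K_i) = 4.08 / 19945 = 0.0002046 m/day.
In each layer the seepage velocity is v_i = q/n_i, so the layer transit time is t_i = b_i·n_i / q:
  layer 1 (sandy clay): t_1 = 13.4 × 0.06 / 0.0002046 = 3930 d
  layer 2 (weathered basalt): t_2 = 9.73 × 0.13 / 0.0002046 = 6184 d
Total t = Σ t_i = 10114 days = 27.69 years.

27.7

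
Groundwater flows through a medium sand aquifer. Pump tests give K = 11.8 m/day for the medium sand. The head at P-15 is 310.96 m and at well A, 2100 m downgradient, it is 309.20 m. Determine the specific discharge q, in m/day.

Hydraulic gradient i = (310.96 − 309.20) / 2100 = 1.76 / 2100 = 0.0008381.
Specific discharge q = K · i = 11.80 × 0.0008381 = 0.009890 m/day.

0.00989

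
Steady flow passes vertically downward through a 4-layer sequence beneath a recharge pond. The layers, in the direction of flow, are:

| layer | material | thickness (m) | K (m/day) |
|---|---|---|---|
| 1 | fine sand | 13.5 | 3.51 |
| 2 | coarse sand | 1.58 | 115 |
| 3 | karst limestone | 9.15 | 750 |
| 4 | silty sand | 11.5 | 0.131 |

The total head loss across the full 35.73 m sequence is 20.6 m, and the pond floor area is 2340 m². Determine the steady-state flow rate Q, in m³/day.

526

Flow is perpendicular to layering, so the layers act in series and the equivalent K is the thickness-weighted harmonic mean.
Total thickness L = 13.5 + 1.58 + 9.15 + 11.5 = 35.73 m.
Σ(b_i/K_i) = 13.5/3.51 + 1.58/115 + 9.15/750 + 11.5/0.131 = 91.66 d.
K_eq = L / Σ(b_i/K_i) = 35.73 / 91.66 = 0.3898 m/day.
Q = K_eq · A · (Δh/L) = 0.3898 × 2340 × (20.6/35.73) = 525.9 m³/day.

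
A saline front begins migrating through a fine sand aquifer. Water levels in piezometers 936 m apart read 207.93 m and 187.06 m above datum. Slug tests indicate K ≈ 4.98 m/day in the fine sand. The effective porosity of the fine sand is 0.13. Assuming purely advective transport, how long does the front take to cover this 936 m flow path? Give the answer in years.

3.00

Hydraulic gradient i = (207.93 − 187.06) / 936 = 20.87 / 936 = 0.02230.
Darcy flux q = K · i = 4.980 × 0.02230 = 0.1110 m/day.
Seepage velocity v = q / n_e = 0.1110 / 0.13 = 0.8541 m/day.
Travel time t = L / v = 936 / 0.8541 = 1096 days = 3.000 years.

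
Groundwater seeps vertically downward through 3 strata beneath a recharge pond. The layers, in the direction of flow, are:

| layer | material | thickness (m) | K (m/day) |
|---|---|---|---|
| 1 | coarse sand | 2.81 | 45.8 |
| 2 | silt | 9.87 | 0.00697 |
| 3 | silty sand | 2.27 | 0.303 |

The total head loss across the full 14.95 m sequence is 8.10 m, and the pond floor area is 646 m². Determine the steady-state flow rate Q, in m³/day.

3.68

Flow is perpendicular to layering, so the layers act in series and the equivalent K is the thickness-weighted harmonic mean.
Total thickness L = 2.81 + 9.87 + 2.27 = 14.95 m.
Σ(b_i/K_i) = 2.81/45.8 + 9.87/0.00697 + 2.27/0.303 = 1424 d.
K_eq = L / Σ(b_i/K_i) = 14.95 / 1424 = 0.01050 m/day.
Q = K_eq · A · (Δh/L) = 0.01050 × 646 × (8.10/14.95) = 3.676 m³/day.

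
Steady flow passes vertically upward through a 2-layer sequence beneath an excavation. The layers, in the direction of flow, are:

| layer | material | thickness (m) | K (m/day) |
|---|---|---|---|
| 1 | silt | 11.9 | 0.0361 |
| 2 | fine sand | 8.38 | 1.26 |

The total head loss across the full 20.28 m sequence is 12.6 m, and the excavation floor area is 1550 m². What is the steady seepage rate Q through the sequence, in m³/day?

58.1

Flow is perpendicular to layering, so the layers act in series and the equivalent K is the thickness-weighted harmonic mean.
Total thickness L = 11.9 + 8.38 = 20.28 m.
Σ(b_i/K_i) = 11.9/0.0361 + 8.38/1.26 = 336.3 d.
K_eq = L / Σ(b_i/K_i) = 20.28 / 336.3 = 0.06030 m/day.
Q = K_eq · A · (Δh/L) = 0.06030 × 1550 × (12.6/20.28) = 58.07 m³/day.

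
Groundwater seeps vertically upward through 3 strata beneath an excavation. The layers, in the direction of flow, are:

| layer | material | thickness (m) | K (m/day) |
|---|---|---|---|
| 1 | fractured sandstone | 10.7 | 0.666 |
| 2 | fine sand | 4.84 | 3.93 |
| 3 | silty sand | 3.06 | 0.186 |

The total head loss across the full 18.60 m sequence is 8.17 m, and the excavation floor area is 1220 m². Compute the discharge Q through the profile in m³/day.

295

Flow is perpendicular to layering, so the layers act in series and the equivalent K is the thickness-weighted harmonic mean.
Total thickness L = 10.7 + 4.84 + 3.06 = 18.60 m.
Σ(b_i/K_i) = 10.7/0.666 + 4.84/3.93 + 3.06/0.186 = 33.75 d.
K_eq = L / Σ(b_i/K_i) = 18.60 / 33.75 = 0.5511 m/day.
Q = K_eq · A · (Δh/L) = 0.5511 × 1220 × (8.17/18.60) = 295.3 m³/day.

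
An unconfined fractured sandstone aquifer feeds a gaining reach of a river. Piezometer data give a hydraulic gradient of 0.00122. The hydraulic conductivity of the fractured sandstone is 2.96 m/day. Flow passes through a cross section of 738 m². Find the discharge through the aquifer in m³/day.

Hydraulic gradient i = 0.00122.
Darcy's law: Q = K · A · i = 2.960 × 738.0 × 0.001220 = 2.665 m³/day.

2.67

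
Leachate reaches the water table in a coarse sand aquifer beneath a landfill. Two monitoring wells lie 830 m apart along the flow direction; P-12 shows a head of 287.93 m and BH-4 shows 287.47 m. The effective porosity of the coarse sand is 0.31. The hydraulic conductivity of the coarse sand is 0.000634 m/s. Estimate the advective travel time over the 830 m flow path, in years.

Convert K: 0.000634 m/s × 86400 = 54.78 m/day.
Hydraulic gradient i = (287.93 − 287.47) / 830 = 0.46 / 830 = 0.0005542.
Darcy flux q = K · i = 54.78 × 0.0005542 = 0.03036 m/day.
Seepage velocity v = q / n_e = 0.03036 / 0.31 = 0.09793 m/day.
Travel time t = L / v = 830 / 0.09793 = 8475 days = 23.20 years.

23.2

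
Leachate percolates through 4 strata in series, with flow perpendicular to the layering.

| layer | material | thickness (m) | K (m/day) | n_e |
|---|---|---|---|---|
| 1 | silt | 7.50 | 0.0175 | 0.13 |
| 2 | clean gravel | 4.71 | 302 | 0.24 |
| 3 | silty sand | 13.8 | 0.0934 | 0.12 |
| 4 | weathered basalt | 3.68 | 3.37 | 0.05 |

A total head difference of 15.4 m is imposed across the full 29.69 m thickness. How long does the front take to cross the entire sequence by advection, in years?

0.405

With flow normal to the layers, continuity requires the same specific discharge q through every layer.
Σ(b_i/K_i) = 7.50/0.0175 + 4.71/302 + 13.8/0.0934 + 3.68/3.37 = 577.4 d.
q = Δh / Σ(b_i/K_i) = 15.4 / 577.4 = 0.02667 m/day.
In each layer the seepage velocity is v_i = q/n_i, so the layer transit time is t_i = b_i·n_i / q:
  layer 1 (silt): t_1 = 7.50 × 0.13 / 0.02667 = 36.56 d
  layer 2 (clean gravel): t_2 = 4.71 × 0.24 / 0.02667 = 42.38 d
  layer 3 (silty sand): t_3 = 13.8 × 0.12 / 0.02667 = 62.09 d
  layer 4 (weathered basalt): t_4 = 3.68 × 0.05 / 0.02667 = 6.899 d
Total t = Σ t_i = 147.9 days = 0.4050 years.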